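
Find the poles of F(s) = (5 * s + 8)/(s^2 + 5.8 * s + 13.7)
Set denominator = 0: s^2 + 5.8*s + 13.7 = 0 → Poles: -2.9 + 2.3j, -2.9 - 2.3j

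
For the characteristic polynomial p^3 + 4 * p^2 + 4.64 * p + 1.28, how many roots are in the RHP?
p^3 + 4*p^2 + 4.64*p + 1.28 = (p + 1.6)(p + 2)(p + 0.4). Poles: -0.4, -1.6, -2. RHP poles (Re>0): 0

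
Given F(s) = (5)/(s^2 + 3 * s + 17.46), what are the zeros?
Numerator is a nonzero constant (5) → Zeros: none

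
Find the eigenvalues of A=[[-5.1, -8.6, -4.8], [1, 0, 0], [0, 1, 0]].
Eigenvalues solve det(λI - A) = 0.
Characteristic polynomial: λ^3 + 5.1*λ^2 + 8.6*λ + 4.8 = 0.
Factor: (λ + 2)(λ + 1.6)(λ + 1.5) = 0.
Roots: -1.5, -1.6, -2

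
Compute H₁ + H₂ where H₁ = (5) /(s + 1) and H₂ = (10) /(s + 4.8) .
Parallel: H = H₁ + H₂ = (n₁·d₂ + n₂·d₁)/(d₁·d₂).
n₁·d₂ = 5*s + 24. n₂·d₁ = 10*s + 10. Sum = 15*s + 34. d₁·d₂ = s^2 + 5.8*s + 4.8.
H(s) = (15*s + 34)/(s^2 + 5.8*s + 4.8)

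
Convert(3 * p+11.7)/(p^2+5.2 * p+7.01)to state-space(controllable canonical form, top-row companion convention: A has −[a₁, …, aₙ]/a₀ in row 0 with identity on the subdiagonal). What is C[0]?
Reachable canonical form: C = numerator coefficients (right-aligned, zero-padded to length n).
num = 3*p + 11.7, C = [[3, 11.7]].
C[0] = 3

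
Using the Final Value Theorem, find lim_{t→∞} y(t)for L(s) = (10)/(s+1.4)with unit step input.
FVT: lim_{t→∞} y(t) = lim_{s→0} s*Y(s) where Y(s) = L(s)/s.
= lim_{s→0} L(s) = L(0) = num(0)/den(0) = 10/1.4 = 7.143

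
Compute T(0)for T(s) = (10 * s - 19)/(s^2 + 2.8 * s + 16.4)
DC gain = T(0) = num(0)/den(0) = -19/16.4 = -1.159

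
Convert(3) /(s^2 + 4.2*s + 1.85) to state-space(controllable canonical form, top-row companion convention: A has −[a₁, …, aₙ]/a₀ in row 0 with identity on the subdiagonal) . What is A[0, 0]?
Reachable canonical form for den = s^2 + 4.2*s + 1.85: top row of A = -[a₁,a₂,...,aₙ]/a₀, ones on the subdiagonal, zeros elsewhere.
A = [[-4.2, -1.85], [1, 0]].
A[0,0] = -4.2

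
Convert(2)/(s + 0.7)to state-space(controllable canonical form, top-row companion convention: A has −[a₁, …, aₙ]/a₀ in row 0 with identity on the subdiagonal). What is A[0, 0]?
Reachable canonical form for den = s + 0.7: top row of A = -[a₁,a₂,...,aₙ]/a₀, ones on the subdiagonal, zeros elsewhere.
A = [[-0.7]].
A[0,0] = -0.7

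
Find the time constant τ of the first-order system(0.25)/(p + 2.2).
First-order system: τ = -1/pole. Pole = -2.2. τ = -1/(-2.2) = 0.4545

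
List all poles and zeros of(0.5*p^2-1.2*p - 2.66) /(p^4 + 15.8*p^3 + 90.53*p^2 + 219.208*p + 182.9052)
Set denominator = 0: p^4 + 15.8*p^3 + 90.53*p^2 + 219.208*p + 182.9052 = (p + 4.7)(p + 4.6)(p + 1.8)(p + 4.7) = 0 → Poles: -1.8, -4.6, -4.7, -4.7
Set numerator = 0: 0.5*p^2 - 1.2*p - 2.66 = 0.5*(p + 1.4)(p - 3.8) = 0 → Zeros: -1.4, 3.8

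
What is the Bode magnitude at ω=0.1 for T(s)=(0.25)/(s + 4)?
Substitute s = j*0.1: T(j0.1) = 0.062461 - 0.00156152j.
|T(j0.1)| = sqrt(Re² + Im²) = 0.06248.
20*log₁₀(0.06248) = -24.09 dB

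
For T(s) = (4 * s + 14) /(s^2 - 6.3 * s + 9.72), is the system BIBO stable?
Denominator: s^2 - 6.3*s + 9.72 = (s - 3.6)(s - 2.7). Poles: 2.7, 3.6. All Re(p)<0: No (unstable)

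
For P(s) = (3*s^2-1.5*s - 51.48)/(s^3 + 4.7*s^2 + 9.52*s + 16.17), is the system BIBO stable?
Denominator: s^3 + 4.7*s^2 + 9.52*s + 16.17 = (s + 3.3)(s^2 + 1.4*s + 4.9). Poles: -0.7 + 2.1j, -0.7 - 2.1j, -3.3. All Re(p)<0: Yes (stable)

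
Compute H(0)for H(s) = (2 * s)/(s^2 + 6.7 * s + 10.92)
DC gain = H(0) = num(0)/den(0) = 0/10.92 = 0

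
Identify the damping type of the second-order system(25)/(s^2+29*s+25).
Standard form: ωn²/(s²+2ζωn·s+ωn²) gives ωn=5, ζ=2.9.
Overdamped (ζ = 2.9 > 1)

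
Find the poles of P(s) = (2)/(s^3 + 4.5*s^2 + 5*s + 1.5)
Set denominator = 0: s^3 + 4.5*s^2 + 5*s + 1.5 = (s + 1)(s + 3)(s + 0.5) = 0 → Poles: -0.5, -1, -3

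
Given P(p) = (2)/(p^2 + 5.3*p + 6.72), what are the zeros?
Numerator is a nonzero constant (2) → Zeros: none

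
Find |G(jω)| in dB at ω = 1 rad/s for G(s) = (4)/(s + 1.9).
Substitute s = j*1: G(j1) = 1.64859 - 0.867679j.
|G(j1)| = sqrt(Re² + Im²) = 1.863.
20*log₁₀(1.863) = 5.40 dB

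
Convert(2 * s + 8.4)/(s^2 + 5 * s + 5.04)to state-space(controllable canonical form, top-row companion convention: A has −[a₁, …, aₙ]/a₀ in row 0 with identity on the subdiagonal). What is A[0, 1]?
Reachable canonical form for den = s^2 + 5*s + 5.04: top row of A = -[a₁,a₂,...,aₙ]/a₀, ones on the subdiagonal, zeros elsewhere.
A = [[-5, -5.04], [1, 0]].
A[0,1] = -5.04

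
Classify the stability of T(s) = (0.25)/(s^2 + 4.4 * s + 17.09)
Denominator: s^2 + 4.4*s + 17.09. Poles: -2.2 + 3.5j, -2.2 - 3.5j. Stable (all poles in LHP)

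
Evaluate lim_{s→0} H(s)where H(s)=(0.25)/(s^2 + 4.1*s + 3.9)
DC gain = H(0) = num(0)/den(0) = 0.25/3.9 = 0.0641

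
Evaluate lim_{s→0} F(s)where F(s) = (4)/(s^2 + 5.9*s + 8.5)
DC gain = F(0) = num(0)/den(0) = 4/8.5 = 0.4706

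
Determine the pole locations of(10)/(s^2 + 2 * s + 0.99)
Set denominator = 0: s^2 + 2*s + 0.99 = (s + 0.9)(s + 1.1) = 0 → Poles: -0.9, -1.1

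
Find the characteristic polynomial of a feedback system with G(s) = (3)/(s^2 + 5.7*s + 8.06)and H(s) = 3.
Characteristic poly = G_den * H_den + G_num * H_num = (s^2 + 5.7*s + 8.06) + (9) = s^2 + 5.7*s + 17.06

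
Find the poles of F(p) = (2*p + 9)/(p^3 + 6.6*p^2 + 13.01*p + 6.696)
Set denominator = 0: p^3 + 6.6*p^2 + 13.01*p + 6.696 = (p + 0.8)(p + 2.7)(p + 3.1) = 0 → Poles: -0.8, -2.7, -3.1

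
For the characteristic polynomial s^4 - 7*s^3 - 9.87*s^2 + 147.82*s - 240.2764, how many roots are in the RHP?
s^4 - 7*s^3 - 9.87*s^2 + 147.82*s - 240.2764 = (s - 4.1)(s + 4.6)(s - 4.9)(s - 2.6). Poles: -4.6, 2.6, 4.1, 4.9. RHP poles (Re>0): 3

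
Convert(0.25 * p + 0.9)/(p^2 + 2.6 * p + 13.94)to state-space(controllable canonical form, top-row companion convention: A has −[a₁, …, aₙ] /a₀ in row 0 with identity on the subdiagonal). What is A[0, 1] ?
Reachable canonical form for den = p^2 + 2.6*p + 13.94: top row of A = -[a₁,a₂,...,aₙ]/a₀, ones on the subdiagonal, zeros elsewhere.
A = [[-2.6, -13.94], [1, 0]].
A[0,1] = -13.94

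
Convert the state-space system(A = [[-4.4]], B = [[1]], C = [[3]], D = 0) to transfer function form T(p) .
T(p) = C(pI - A)⁻¹B + D.
Characteristic polynomial det(pI - A) = p + 4.4.
Numerator from C·adj(pI-A)·B + D·det(pI-A) = 3.
T(p) = (3)/(p + 4.4)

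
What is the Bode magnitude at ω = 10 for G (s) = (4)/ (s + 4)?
Substitute s = j*10: G(j10) = 0.137931 - 0.344828j.
|G(j10)| = sqrt(Re² + Im²) = 0.3714.
20*log₁₀(0.3714) = -8.60 dB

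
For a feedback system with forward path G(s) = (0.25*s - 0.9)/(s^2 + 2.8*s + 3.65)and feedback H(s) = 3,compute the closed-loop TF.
Closed-loop T = G/(1+GH).
Numerator: G_num * H_den = 0.25*s - 0.9.
Denominator: G_den * H_den + G_num * H_num = (s^2 + 2.8*s + 3.65) + (0.75*s - 2.7) = s^2 + 3.55*s + 0.95.
T(s) = (0.25*s - 0.9)/(s^2 + 3.55*s + 0.95)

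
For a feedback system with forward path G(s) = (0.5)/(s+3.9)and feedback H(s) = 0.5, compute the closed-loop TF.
Closed-loop T = G/(1+GH).
Numerator: G_num * H_den = 0.5.
Denominator: G_den * H_den + G_num * H_num = (s + 3.9) + (0.25) = s + 4.15.
T(s) = (0.5)/(s + 4.15)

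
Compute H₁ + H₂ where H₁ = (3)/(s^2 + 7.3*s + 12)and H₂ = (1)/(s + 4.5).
Parallel: H = H₁ + H₂ = (n₁·d₂ + n₂·d₁)/(d₁·d₂).
n₁·d₂ = 3*s + 13.5. n₂·d₁ = s^2 + 7.3*s + 12. Sum = s^2 + 10.3*s + 25.5. d₁·d₂ = s^3 + 11.8*s^2 + 44.85*s + 54.
H(s) = (s^2 + 10.3*s + 25.5)/(s^3 + 11.8*s^2 + 44.85*s + 54)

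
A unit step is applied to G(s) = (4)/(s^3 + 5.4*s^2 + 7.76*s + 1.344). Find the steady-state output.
FVT: lim_{t→∞} y(t) = lim_{s→0} s*Y(s) where Y(s) = G(s)/s.
= lim_{s→0} G(s) = G(0) = num(0)/den(0) = 4/1.344 = 2.976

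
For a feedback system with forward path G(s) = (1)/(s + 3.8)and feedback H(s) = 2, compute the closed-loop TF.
Closed-loop T = G/(1+GH).
Numerator: G_num * H_den = 1.
Denominator: G_den * H_den + G_num * H_num = (s + 3.8) + (2) = s + 5.8.
T(s) = (1)/(s + 5.8)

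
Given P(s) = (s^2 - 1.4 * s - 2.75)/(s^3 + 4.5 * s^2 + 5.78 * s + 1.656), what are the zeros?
Set numerator = 0: s^2 - 1.4*s - 2.75 = (s - 2.5)(s + 1.1) = 0 → Zeros: -1.1, 2.5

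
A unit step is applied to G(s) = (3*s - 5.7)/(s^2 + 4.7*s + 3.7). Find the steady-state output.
FVT: lim_{t→∞} y(t) = lim_{s→0} s*Y(s) where Y(s) = G(s)/s.
= lim_{s→0} G(s) = G(0) = num(0)/den(0) = -5.7/3.7 = -1.541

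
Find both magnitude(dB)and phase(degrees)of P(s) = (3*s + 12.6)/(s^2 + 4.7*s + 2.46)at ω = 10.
Substitute s = j*10: P(j10) = 0.0154393 - 0.300127j.
|P| = 20*log₁₀(sqrt(Re²+Im²)) = -10.44 dB.
∠P = atan2(Im, Re) = -87.06°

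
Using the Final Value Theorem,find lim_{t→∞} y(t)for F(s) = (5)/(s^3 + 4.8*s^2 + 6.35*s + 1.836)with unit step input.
FVT: lim_{t→∞} y(t) = lim_{s→0} s*Y(s) where Y(s) = F(s)/s.
= lim_{s→0} F(s) = F(0) = num(0)/den(0) = 5/1.836 = 2.723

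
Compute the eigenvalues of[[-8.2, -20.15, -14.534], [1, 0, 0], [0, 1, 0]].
Eigenvalues solve det(λI - A) = 0.
Characteristic polynomial: λ^3 + 8.2*λ^2 + 20.15*λ + 14.534 = 0.
Factor: (λ + 4.3)(λ + 1.3)(λ + 2.6) = 0.
Roots: -1.3, -2.6, -4.3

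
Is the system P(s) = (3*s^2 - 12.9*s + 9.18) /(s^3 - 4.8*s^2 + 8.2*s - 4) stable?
Denominator: s^3 - 4.8*s^2 + 8.2*s - 4 = (s - 0.8)(s^2 - 4*s + 5). Poles: 0.8, 2 + 1j, 2 - 1j. All Re(p)<0: No (unstable)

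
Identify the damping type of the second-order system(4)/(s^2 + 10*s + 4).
Standard form: ωn²/(s²+2ζωn·s+ωn²) gives ωn=2, ζ=2.5.
Overdamped (ζ = 2.5 > 1)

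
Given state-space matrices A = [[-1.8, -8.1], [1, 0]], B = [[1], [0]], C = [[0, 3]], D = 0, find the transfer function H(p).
H(p) = C(pI - A)⁻¹B + D.
Characteristic polynomial det(pI - A) = p^2 + 1.8*p + 8.1.
Numerator from C·adj(pI-A)·B + D·det(pI-A) = 3.
H(p) = (3)/(p^2 + 1.8*p + 8.1)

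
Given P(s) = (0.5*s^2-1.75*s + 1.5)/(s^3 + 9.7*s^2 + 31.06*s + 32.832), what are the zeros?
Set numerator = 0: 0.5*s^2 - 1.75*s + 1.5 = 0.5*(s - 1.5)(s - 2) = 0 → Zeros: 1.5, 2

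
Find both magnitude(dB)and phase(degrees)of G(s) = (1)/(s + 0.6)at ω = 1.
Substitute s = j*1: G(j1) = 0.441176 - 0.735294j.
|G| = 20*log₁₀(sqrt(Re²+Im²)) = -1.34 dB.
∠G = atan2(Im, Re) = -59.04°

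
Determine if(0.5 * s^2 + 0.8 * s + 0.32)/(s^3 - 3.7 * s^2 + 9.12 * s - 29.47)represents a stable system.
Denominator: s^3 - 3.7*s^2 + 9.12*s - 29.47 = (s - 3.5)(s^2 - 0.2*s + 8.42). Poles: 0.1 + 2.9j, 0.1 - 2.9j, 3.5. All Re(p)<0: No (unstable)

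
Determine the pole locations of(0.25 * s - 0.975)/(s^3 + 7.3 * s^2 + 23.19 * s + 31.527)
Set denominator = 0: s^3 + 7.3*s^2 + 23.19*s + 31.527 = (s + 3.1)(s^2 + 4.2*s + 10.17) = 0 → Poles: -2.1 + 2.4j, -2.1 - 2.4j, -3.1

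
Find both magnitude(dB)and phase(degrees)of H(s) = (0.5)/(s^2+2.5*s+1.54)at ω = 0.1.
Substitute s = j*0.1: H(j0.1) = 0.318299 - 0.0520097j.
|H| = 20*log₁₀(sqrt(Re²+Im²)) = -9.83 dB.
∠H = atan2(Im, Re) = -9.28°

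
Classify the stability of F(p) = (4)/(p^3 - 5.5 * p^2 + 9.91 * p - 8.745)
Denominator: p^3 - 5.5*p^2 + 9.91*p - 8.745 = (p - 3.3)(p^2 - 2.2*p + 2.65). Poles: 1.1 + 1.2j, 1.1 - 1.2j, 3.3. Unstable (3 pole(s) in RHP)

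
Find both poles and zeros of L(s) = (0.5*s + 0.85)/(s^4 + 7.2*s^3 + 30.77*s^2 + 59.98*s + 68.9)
Set denominator = 0: s^4 + 7.2*s^3 + 30.77*s^2 + 59.98*s + 68.9 = (s^2 + 2.8*s + 5.2)(s^2 + 4.4*s + 13.25) = 0 → Poles: -1.4 + 1.8j, -1.4 - 1.8j, -2.2 + 2.9j, -2.2 - 2.9j
Set numerator = 0: 0.5*s + 0.85 = 0 → Zeros: -1.7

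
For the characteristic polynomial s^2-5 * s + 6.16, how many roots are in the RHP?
s^2 - 5*s + 6.16 = (s - 2.8)(s - 2.2). Poles: 2.2, 2.8. RHP poles (Re>0): 2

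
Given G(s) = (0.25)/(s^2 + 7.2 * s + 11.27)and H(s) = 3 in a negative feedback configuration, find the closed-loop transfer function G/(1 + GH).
Closed-loop T = G/(1+GH).
Numerator: G_num * H_den = 0.25.
Denominator: G_den * H_den + G_num * H_num = (s^2 + 7.2*s + 11.27) + (0.75) = s^2 + 7.2*s + 12.02.
T(s) = (0.25)/(s^2 + 7.2*s + 12.02)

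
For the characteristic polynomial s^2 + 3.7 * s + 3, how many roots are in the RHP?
s^2 + 3.7*s + 3 = (s + 2.5)(s + 1.2). Poles: -1.2, -2.5. RHP poles (Re>0): 0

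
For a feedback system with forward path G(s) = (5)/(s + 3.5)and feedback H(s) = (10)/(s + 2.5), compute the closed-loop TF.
Closed-loop T = G/(1+GH).
Numerator: G_num * H_den = 5*s + 12.5.
Denominator: G_den * H_den + G_num * H_num = (s^2 + 6*s + 8.75) + (50) = s^2 + 6*s + 58.75.
T(s) = (5*s + 12.5)/(s^2 + 6*s + 58.75)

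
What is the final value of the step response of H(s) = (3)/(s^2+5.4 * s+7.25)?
FVT: lim_{t→∞} y(t) = lim_{s→0} s*Y(s) where Y(s) = H(s)/s.
= lim_{s→0} H(s) = H(0) = num(0)/den(0) = 3/7.25 = 0.4138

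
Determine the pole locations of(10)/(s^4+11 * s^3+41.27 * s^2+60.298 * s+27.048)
Set denominator = 0: s^4 + 11*s^3 + 41.27*s^2 + 60.298*s + 27.048 = (s + 0.8)(s + 2.1)(s + 3.5)(s + 4.6) = 0 → Poles: -0.8, -2.1, -3.5, -4.6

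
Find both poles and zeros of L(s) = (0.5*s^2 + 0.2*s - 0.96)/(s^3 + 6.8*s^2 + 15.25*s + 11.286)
Set denominator = 0: s^3 + 6.8*s^2 + 15.25*s + 11.286 = (s + 1.9)(s + 2.2)(s + 2.7) = 0 → Poles: -1.9, -2.2, -2.7
Set numerator = 0: 0.5*s^2 + 0.2*s - 0.96 = 0.5*(s + 1.6)(s - 1.2) = 0 → Zeros: -1.6, 1.2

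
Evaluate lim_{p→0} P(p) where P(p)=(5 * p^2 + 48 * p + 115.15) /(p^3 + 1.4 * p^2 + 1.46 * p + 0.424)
DC gain = P(0) = num(0)/den(0) = 115.15/0.424 = 271.6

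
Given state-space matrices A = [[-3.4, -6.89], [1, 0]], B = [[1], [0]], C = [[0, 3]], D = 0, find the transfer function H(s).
H(s) = C(sI - A)⁻¹B + D.
Characteristic polynomial det(sI - A) = s^2 + 3.4*s + 6.89.
Numerator from C·adj(sI-A)·B + D·det(sI-A) = 3.
H(s) = (3)/(s^2 + 3.4*s + 6.89)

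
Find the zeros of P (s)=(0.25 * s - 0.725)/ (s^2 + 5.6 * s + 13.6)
Set numerator = 0: 0.25*s - 0.725 = 0 → Zeros: 2.9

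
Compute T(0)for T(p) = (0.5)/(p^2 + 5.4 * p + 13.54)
DC gain = T(0) = num(0)/den(0) = 0.5/13.54 = 0.03693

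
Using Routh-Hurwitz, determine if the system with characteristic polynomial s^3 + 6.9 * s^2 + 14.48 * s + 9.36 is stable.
Routh array:
s^3: [1, 14.48]; s^2: [6.9, 9.36]; s^1: [13.1235]; s^0: [9.36]
First column: [1, 6.9, 13.1235, 9.36]. Sign changes = 0.
Yes, stable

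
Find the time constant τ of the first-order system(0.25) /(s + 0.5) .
First-order system: τ = -1/pole. Pole = -0.5. τ = -1/(-0.5) = 2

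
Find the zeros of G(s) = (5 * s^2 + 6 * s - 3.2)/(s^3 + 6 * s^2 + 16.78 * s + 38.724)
Set numerator = 0: 5*s^2 + 6*s - 3.2 = 5*(s - 0.4)(s + 1.6) = 0 → Zeros: -1.6, 0.4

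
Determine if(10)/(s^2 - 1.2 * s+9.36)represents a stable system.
Denominator: s^2 - 1.2*s + 9.36. Poles: 0.6 + 3j, 0.6 - 3j. All Re(p)<0: No (unstable)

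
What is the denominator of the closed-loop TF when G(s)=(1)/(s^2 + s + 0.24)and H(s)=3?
Characteristic poly = G_den * H_den + G_num * H_num = (s^2 + s + 0.24) + (3) = s^2 + s + 3.24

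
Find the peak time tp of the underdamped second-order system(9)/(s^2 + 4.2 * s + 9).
Standard form: ωn²/(s²+2ζωn·s+ωn²) → ωn = 3, ζ = 0.7.
ωd = ωn·√(1-ζ²) = 3·√(1-0.7²) = 2.142.
tp = π/ωd = π/2.142 = 1.466 s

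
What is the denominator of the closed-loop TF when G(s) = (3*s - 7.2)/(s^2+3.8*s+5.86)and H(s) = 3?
Characteristic poly = G_den * H_den + G_num * H_num = (s^2 + 3.8*s + 5.86) + (9*s - 21.6) = s^2 + 12.8*s - 15.74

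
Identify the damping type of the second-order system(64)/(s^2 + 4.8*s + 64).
Standard form: ωn²/(s²+2ζωn·s+ωn²) gives ωn=8, ζ=0.3.
Underdamped (ζ = 0.3 < 1)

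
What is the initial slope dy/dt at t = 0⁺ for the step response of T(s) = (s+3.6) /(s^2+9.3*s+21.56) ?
IVT: y'(0⁺) = lim_{s→∞} s²·Y(s) = lim_{s→∞} s·T(s).
deg(num) = 1, deg(den) = 2, relative degree = 1, so s·T(s) → (leading num)/(leading den) = 1/1 = 1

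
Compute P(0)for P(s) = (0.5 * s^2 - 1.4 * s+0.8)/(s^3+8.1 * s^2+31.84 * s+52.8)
DC gain = P(0) = num(0)/den(0) = 0.8/52.8 = 0.01515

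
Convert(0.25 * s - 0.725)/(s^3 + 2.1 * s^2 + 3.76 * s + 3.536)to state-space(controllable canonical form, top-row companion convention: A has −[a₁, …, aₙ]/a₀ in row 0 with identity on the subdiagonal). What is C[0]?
Reachable canonical form: C = numerator coefficients (right-aligned, zero-padded to length n).
num = 0.25*s - 0.725, C = [[0, 0.25, -0.725]].
C[0] = 0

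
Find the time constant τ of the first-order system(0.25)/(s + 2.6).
First-order system: τ = -1/pole. Pole = -2.6. τ = -1/(-2.6) = 0.3846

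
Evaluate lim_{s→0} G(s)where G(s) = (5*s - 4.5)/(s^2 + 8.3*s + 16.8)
DC gain = G(0) = num(0)/den(0) = -4.5/16.8 = -0.2679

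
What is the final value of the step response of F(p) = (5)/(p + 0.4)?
FVT: lim_{t→∞} y(t) = lim_{p→0} p*Y(p) where Y(p) = F(p)/p.
= lim_{p→0} F(p) = F(0) = num(0)/den(0) = 5/0.4 = 12.5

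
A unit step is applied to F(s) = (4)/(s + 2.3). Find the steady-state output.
FVT: lim_{t→∞} y(t) = lim_{s→0} s*Y(s) where Y(s) = F(s)/s.
= lim_{s→0} F(s) = F(0) = num(0)/den(0) = 4/2.3 = 1.739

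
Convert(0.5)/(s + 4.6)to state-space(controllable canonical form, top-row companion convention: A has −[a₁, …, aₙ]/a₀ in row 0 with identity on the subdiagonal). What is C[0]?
Reachable canonical form: C = numerator coefficients (right-aligned, zero-padded to length n).
num = 0.5, C = [[0.5]].
C[0] = 0.5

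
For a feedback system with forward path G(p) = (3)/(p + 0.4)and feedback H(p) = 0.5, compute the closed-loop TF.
Closed-loop T = G/(1+GH).
Numerator: G_num * H_den = 3.
Denominator: G_den * H_den + G_num * H_num = (p + 0.4) + (1.5) = p + 1.9.
T(p) = (3)/(p + 1.9)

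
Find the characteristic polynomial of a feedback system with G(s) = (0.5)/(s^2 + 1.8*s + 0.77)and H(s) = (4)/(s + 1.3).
Characteristic poly = G_den * H_den + G_num * H_num = (s^3 + 3.1*s^2 + 3.11*s + 1.001) + (2) = s^3 + 3.1*s^2 + 3.11*s + 3.001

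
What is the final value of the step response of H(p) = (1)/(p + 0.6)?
FVT: lim_{t→∞} y(t) = lim_{p→0} p*Y(p) where Y(p) = H(p)/p.
= lim_{p→0} H(p) = H(0) = num(0)/den(0) = 1/0.6 = 1.667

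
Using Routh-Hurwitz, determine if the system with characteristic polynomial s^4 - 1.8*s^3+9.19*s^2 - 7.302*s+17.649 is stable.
Routh array:
s^4: [1, 9.19, 17.649]; s^3: [-1.8, -7.302]; s^2: [5.13333, 17.649]; s^1: [-1.11339]; s^0: [17.649]
First column: [1, -1.8, 5.13333, -1.11339, 17.649]. Sign changes = 4.
No, unstable (4 RHP root(s))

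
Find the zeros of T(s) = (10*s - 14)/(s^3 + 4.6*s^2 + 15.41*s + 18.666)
Set numerator = 0: 10*s - 14 = 0 → Zeros: 1.4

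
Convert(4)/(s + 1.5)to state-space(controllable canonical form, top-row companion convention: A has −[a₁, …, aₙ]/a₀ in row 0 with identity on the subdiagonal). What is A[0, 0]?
Reachable canonical form for den = s + 1.5: top row of A = -[a₁,a₂,...,aₙ]/a₀, ones on the subdiagonal, zeros elsewhere.
A = [[-1.5]].
A[0,0] = -1.5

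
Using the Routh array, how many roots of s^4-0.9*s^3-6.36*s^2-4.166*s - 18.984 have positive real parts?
Routh array:
s^4: [1, -6.36, -18.984]; s^3: [-0.9, -4.166]; s^2: [-10.9889, -18.984]; s^1: [-2.61119]; s^0: [-18.984]
First column: [1, -0.9, -10.9889, -2.61119, -18.984]. Sign changes = RHP roots = 1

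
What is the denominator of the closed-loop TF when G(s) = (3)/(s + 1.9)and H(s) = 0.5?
Characteristic poly = G_den * H_den + G_num * H_num = (s + 1.9) + (1.5) = s + 3.4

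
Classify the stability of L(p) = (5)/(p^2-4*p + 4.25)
Denominator: p^2 - 4*p + 4.25. Poles: 2 + 0.5j, 2 - 0.5j. Unstable (2 pole(s) in RHP)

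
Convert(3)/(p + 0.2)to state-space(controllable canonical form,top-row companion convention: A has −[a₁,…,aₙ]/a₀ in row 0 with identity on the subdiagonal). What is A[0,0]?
Reachable canonical form for den = p + 0.2: top row of A = -[a₁,a₂,...,aₙ]/a₀, ones on the subdiagonal, zeros elsewhere.
A = [[-0.2]].
A[0,0] = -0.2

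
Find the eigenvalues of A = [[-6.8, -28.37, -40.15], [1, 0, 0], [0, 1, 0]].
Eigenvalues solve det(λI - A) = 0.
Characteristic polynomial: λ^3 + 6.8*λ^2 + 28.37*λ + 40.15 = 0.
Factor: (λ + 2.2)(λ^2 + 4.6*λ + 18.25) = 0.
Roots: -2.2, -2.3 + 3.6j, -2.3 - 3.6j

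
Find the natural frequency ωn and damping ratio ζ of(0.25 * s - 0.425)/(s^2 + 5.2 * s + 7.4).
Underdamped: complex pole -2.6 + 0.8j. ωn = |pole| = 2.72, ζ = -Re(pole)/ωn = 0.9558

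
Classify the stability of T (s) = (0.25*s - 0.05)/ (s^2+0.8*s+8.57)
Denominator: s^2 + 0.8*s + 8.57. Poles: -0.4 + 2.9j, -0.4 - 2.9j. Stable (all poles in LHP)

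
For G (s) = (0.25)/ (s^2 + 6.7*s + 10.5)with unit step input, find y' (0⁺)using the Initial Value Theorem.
IVT: y'(0⁺) = lim_{s→∞} s²·Y(s) = lim_{s→∞} s·G(s).
deg(num) = 0, deg(den) = 2, relative degree = 2 ≥ 2, so s·G(s) → 0. Initial slope = 0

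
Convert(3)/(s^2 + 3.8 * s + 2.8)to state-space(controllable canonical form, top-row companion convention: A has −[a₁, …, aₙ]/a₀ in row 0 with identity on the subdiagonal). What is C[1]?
Reachable canonical form: C = numerator coefficients (right-aligned, zero-padded to length n).
num = 3, C = [[0, 3]].
C[1] = 3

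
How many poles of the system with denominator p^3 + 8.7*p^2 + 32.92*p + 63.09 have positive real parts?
p^3 + 8.7*p^2 + 32.92*p + 63.09 = (p + 4.5)(p^2 + 4.2*p + 14.02). Poles: -2.1 + 3.1j, -2.1 - 3.1j, -4.5. RHP poles (Re>0): 0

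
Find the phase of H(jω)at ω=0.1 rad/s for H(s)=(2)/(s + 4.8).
Substitute s = j*0.1: H(j0.1) = 0.416486 - 0.00867679j.
∠H(j0.1) = atan2(Im, Re) = atan2(-0.00867679, 0.416486) = -1.19°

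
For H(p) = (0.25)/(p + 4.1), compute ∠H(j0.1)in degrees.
Substitute p = j*0.1: H(j0.1) = 0.0609394 - 0.00148633j.
∠H(j0.1) = atan2(Im, Re) = atan2(-0.00148633, 0.0609394) = -1.40°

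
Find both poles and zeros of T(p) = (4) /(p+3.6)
Set denominator = 0: p + 3.6 = 0 → Poles: -3.6
Numerator is a nonzero constant (4) → Zeros: none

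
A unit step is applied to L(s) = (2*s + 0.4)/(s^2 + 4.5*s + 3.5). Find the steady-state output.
FVT: lim_{t→∞} y(t) = lim_{s→0} s*Y(s) where Y(s) = L(s)/s.
= lim_{s→0} L(s) = L(0) = num(0)/den(0) = 0.4/3.5 = 0.1143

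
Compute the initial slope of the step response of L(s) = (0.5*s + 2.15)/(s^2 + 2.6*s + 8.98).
IVT: y'(0⁺) = lim_{s→∞} s²·Y(s) = lim_{s→∞} s·L(s).
deg(num) = 1, deg(den) = 2, relative degree = 1, so s·L(s) → (leading num)/(leading den) = 0.5/1 = 0.5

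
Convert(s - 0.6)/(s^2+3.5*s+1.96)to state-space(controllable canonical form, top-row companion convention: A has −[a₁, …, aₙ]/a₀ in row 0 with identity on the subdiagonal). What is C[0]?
Reachable canonical form: C = numerator coefficients (right-aligned, zero-padded to length n).
num = s - 0.6, C = [[1, -0.6]].
C[0] = 1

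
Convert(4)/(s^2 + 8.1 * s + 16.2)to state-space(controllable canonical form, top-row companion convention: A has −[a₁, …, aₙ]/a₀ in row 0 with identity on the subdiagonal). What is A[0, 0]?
Reachable canonical form for den = s^2 + 8.1*s + 16.2: top row of A = -[a₁,a₂,...,aₙ]/a₀, ones on the subdiagonal, zeros elsewhere.
A = [[-8.1, -16.2], [1, 0]].
A[0,0] = -8.1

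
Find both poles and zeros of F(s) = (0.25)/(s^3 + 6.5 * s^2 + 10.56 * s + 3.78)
Set denominator = 0: s^3 + 6.5*s^2 + 10.56*s + 3.78 = (s + 1.8)(s + 4.2)(s + 0.5) = 0 → Poles: -0.5, -1.8, -4.2
Numerator is a nonzero constant (0.25) → Zeros: none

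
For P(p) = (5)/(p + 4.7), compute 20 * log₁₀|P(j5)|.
Substitute p = j*5: P(j5) = 0.499044 - 0.530898j.
|P(j5)| = sqrt(Re² + Im²) = 0.7286.
20*log₁₀(0.7286) = -2.75 dB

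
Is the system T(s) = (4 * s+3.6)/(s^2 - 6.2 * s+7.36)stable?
Denominator: s^2 - 6.2*s + 7.36 = (s - 4.6)(s - 1.6). Poles: 1.6, 4.6. All Re(p)<0: No (unstable)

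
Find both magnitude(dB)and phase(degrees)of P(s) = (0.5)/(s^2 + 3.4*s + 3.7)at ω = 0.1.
Substitute s = j*0.1: P(j0.1) = 0.134361 - 0.0123801j.
|P| = 20*log₁₀(sqrt(Re²+Im²)) = -17.40 dB.
∠P = atan2(Im, Re) = -5.26°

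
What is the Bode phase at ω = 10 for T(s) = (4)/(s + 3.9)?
Substitute s = j*10: T(j10) = 0.135405 - 0.347192j.
∠T(j10) = atan2(Im, Re) = atan2(-0.347192, 0.135405) = -68.69°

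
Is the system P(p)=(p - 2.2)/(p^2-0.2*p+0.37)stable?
Denominator: p^2 - 0.2*p + 0.37. Poles: 0.1 + 0.6j, 0.1 - 0.6j. All Re(p)<0: No (unstable)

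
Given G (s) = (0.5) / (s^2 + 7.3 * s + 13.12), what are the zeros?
Numerator is a nonzero constant (0.5) → Zeros: none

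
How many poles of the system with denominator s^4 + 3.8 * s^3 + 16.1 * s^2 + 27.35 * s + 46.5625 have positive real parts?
s^4 + 3.8*s^3 + 16.1*s^2 + 27.35*s + 46.5625 = (s^2 + 0.8*s + 7.45)(s^2 + 3*s + 6.25). Poles: -0.4 + 2.7j, -0.4 - 2.7j, -1.5 + 2j, -1.5 - 2j. RHP poles (Re>0): 0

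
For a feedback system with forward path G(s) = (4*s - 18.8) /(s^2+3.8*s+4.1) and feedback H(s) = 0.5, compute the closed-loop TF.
Closed-loop T = G/(1+GH).
Numerator: G_num * H_den = 4*s - 18.8.
Denominator: G_den * H_den + G_num * H_num = (s^2 + 3.8*s + 4.1) + (2*s - 9.4) = s^2 + 5.8*s - 5.3.
T(s) = (4*s - 18.8)/(s^2 + 5.8*s - 5.3)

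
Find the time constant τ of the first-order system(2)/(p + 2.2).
First-order system: τ = -1/pole. Pole = -2.2. τ = -1/(-2.2) = 0.4545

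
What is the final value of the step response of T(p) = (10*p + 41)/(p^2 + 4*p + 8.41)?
FVT: lim_{t→∞} y(t) = lim_{p→0} p*Y(p) where Y(p) = T(p)/p.
= lim_{p→0} T(p) = T(0) = num(0)/den(0) = 41/8.41 = 4.875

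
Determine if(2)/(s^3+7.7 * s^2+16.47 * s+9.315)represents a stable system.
Denominator: s^3 + 7.7*s^2 + 16.47*s + 9.315 = (s + 0.9)(s + 2.3)(s + 4.5). Poles: -0.9, -2.3, -4.5. All Re(p)<0: Yes (stable)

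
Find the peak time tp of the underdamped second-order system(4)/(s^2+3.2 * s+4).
Standard form: ωn²/(s²+2ζωn·s+ωn²) → ωn = 2, ζ = 0.8.
ωd = ωn·√(1-ζ²) = 2·√(1-0.8²) = 1.2.
tp = π/ωd = π/1.2 = 2.618 s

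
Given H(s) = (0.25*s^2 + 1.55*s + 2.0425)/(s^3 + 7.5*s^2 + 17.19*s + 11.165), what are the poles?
Set denominator = 0: s^3 + 7.5*s^2 + 17.19*s + 11.165 = (s + 3.5)(s + 1.1)(s + 2.9) = 0 → Poles: -1.1, -2.9, -3.5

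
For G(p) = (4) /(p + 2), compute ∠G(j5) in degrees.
Substitute p = j*5: G(j5) = 0.275862 - 0.689655j.
∠G(j5) = atan2(Im, Re) = atan2(-0.689655, 0.275862) = -68.20°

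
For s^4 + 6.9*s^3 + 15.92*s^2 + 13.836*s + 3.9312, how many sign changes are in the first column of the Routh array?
Routh array:
s^4: [1, 15.92, 3.9312]; s^3: [6.9, 13.836]; s^2: [13.9148, 3.9312]; s^1: [11.8866]; s^0: [3.9312]
First column: [1, 6.9, 13.9148, 11.8866, 3.9312]. Sign changes = 0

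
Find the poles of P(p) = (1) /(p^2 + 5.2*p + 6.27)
Set denominator = 0: p^2 + 5.2*p + 6.27 = (p + 1.9)(p + 3.3) = 0 → Poles: -1.9, -3.3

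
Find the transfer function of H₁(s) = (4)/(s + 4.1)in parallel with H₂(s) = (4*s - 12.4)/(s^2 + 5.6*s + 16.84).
Parallel: H = H₁ + H₂ = (n₁·d₂ + n₂·d₁)/(d₁·d₂).
n₁·d₂ = 4*s^2 + 22.4*s + 67.36. n₂·d₁ = 4*s^2 + 4*s - 50.84. Sum = 8*s^2 + 26.4*s + 16.52. d₁·d₂ = s^3 + 9.7*s^2 + 39.8*s + 69.044.
H(s) = (8*s^2 + 26.4*s + 16.52)/(s^3 + 9.7*s^2 + 39.8*s + 69.044)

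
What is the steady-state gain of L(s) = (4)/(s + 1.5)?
DC gain = L(0) = num(0)/den(0) = 4/1.5 = 2.667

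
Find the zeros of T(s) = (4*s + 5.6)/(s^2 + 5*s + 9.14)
Set numerator = 0: 4*s + 5.6 = 0 → Zeros: -1.4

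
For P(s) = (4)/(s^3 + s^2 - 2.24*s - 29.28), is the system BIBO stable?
Denominator: s^3 + s^2 - 2.24*s - 29.28 = (s - 3)(s^2 + 4*s + 9.76). Poles: -2 + 2.4j, -2 - 2.4j, 3. All Re(p)<0: No (unstable)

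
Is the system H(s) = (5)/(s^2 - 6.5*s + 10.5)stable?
Denominator: s^2 - 6.5*s + 10.5 = (s - 3.5)(s - 3). Poles: 3, 3.5. All Re(p)<0: No (unstable)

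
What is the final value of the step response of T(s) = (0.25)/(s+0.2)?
FVT: lim_{t→∞} y(t) = lim_{s→0} s*Y(s) where Y(s) = T(s)/s.
= lim_{s→0} T(s) = T(0) = num(0)/den(0) = 0.25/0.2 = 1.25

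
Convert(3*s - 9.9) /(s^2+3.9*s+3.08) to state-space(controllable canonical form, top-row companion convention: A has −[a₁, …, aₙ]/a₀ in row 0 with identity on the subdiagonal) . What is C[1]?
Reachable canonical form: C = numerator coefficients (right-aligned, zero-padded to length n).
num = 3*s - 9.9, C = [[3, -9.9]].
C[1] = -9.9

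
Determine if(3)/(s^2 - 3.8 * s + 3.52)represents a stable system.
Denominator: s^2 - 3.8*s + 3.52 = (s - 2.2)(s - 1.6). Poles: 1.6, 2.2. All Re(p)<0: No (unstable)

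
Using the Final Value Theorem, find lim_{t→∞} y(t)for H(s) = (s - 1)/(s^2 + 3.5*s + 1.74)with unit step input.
FVT: lim_{t→∞} y(t) = lim_{s→0} s*Y(s) where Y(s) = H(s)/s.
= lim_{s→0} H(s) = H(0) = num(0)/den(0) = -1/1.74 = -0.5747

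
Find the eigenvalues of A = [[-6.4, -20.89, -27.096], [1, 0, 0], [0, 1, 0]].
Eigenvalues solve det(λI - A) = 0.
Characteristic polynomial: λ^3 + 6.4*λ^2 + 20.89*λ + 27.096 = 0.
Factor: (λ + 2.4)(λ^2 + 4*λ + 11.29) = 0.
Roots: -2 + 2.7j, -2 - 2.7j, -2.4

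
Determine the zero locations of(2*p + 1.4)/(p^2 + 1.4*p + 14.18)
Set numerator = 0: 2*p + 1.4 = 0 → Zeros: -0.7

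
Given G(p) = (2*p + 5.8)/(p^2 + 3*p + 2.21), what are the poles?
Set denominator = 0: p^2 + 3*p + 2.21 = (p + 1.7)(p + 1.3) = 0 → Poles: -1.3, -1.7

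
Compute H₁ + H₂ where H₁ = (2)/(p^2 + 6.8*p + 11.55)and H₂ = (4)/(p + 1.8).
Parallel: H = H₁ + H₂ = (n₁·d₂ + n₂·d₁)/(d₁·d₂).
n₁·d₂ = 2*p + 3.6. n₂·d₁ = 4*p^2 + 27.2*p + 46.2. Sum = 4*p^2 + 29.2*p + 49.8. d₁·d₂ = p^3 + 8.6*p^2 + 23.79*p + 20.79.
H(p) = (4*p^2 + 29.2*p + 49.8)/(p^3 + 8.6*p^2 + 23.79*p + 20.79)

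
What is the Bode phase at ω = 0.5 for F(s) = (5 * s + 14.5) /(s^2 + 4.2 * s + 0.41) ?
Substitute s = j*0.5: F(j0.5) = 1.70665 - 6.77473j.
∠F(j0.5) = atan2(Im, Re) = atan2(-6.77473, 1.70665) = -75.86°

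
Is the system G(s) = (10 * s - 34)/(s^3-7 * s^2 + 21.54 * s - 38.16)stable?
Denominator: s^3 - 7*s^2 + 21.54*s - 38.16 = (s - 4)(s^2 - 3*s + 9.54). Poles: 1.5 + 2.7j, 1.5 - 2.7j, 4. All Re(p)<0: No (unstable)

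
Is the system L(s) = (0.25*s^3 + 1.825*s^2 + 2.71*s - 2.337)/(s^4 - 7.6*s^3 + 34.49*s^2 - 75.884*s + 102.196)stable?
Denominator: s^4 - 7.6*s^3 + 34.49*s^2 - 75.884*s + 102.196 = (s^2 - 4.4*s + 11.6)(s^2 - 3.2*s + 8.81). Poles: 1.6 + 2.5j, 1.6 - 2.5j, 2.2 + 2.6j, 2.2 - 2.6j. All Re(p)<0: No (unstable)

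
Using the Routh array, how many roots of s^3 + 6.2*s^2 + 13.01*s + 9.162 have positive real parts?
Routh array:
s^3: [1, 13.01]; s^2: [6.2, 9.162]; s^1: [11.5323]; s^0: [9.162]
First column: [1, 6.2, 11.5323, 9.162]. Sign changes = RHP roots = 0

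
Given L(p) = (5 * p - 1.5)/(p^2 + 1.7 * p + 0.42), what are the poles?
Set denominator = 0: p^2 + 1.7*p + 0.42 = (p + 0.3)(p + 1.4) = 0 → Poles: -0.3, -1.4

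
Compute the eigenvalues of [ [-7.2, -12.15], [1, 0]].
Eigenvalues solve det(λI - A) = 0.
Characteristic polynomial: λ^2 + 7.2*λ + 12.15 = 0.
Factor: (λ + 2.7)(λ + 4.5) = 0.
Roots: -2.7, -4.5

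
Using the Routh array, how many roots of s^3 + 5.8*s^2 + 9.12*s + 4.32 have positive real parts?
Routh array:
s^3: [1, 9.12]; s^2: [5.8, 4.32]; s^1: [8.37517]; s^0: [4.32]
First column: [1, 5.8, 8.37517, 4.32]. Sign changes = RHP roots = 0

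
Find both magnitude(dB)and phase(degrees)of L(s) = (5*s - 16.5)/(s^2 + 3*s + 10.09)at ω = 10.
Substitute s = j*10: L(j10) = 0.332099 - 0.445301j.
|L| = 20*log₁₀(sqrt(Re²+Im²)) = -5.11 dB.
∠L = atan2(Im, Re) = -53.28°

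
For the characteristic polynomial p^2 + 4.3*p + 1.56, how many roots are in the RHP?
p^2 + 4.3*p + 1.56 = (p + 3.9)(p + 0.4). Poles: -0.4, -3.9. RHP poles (Re>0): 0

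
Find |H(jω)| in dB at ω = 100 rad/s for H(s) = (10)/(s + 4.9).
Substitute s = j*100: H(j100) = 0.00488826 - 0.0997605j.
|H(j100)| = sqrt(Re² + Im²) = 0.09988.
20*log₁₀(0.09988) = -20.01 dB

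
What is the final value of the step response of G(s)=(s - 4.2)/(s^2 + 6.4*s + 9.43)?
FVT: lim_{t→∞} y(t) = lim_{s→0} s*Y(s) where Y(s) = G(s)/s.
= lim_{s→0} G(s) = G(0) = num(0)/den(0) = -4.2/9.43 = -0.4454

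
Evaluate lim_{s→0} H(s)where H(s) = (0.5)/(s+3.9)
DC gain = H(0) = num(0)/den(0) = 0.5/3.9 = 0.1282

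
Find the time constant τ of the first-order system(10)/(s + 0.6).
First-order system: τ = -1/pole. Pole = -0.6. τ = -1/(-0.6) = 1.667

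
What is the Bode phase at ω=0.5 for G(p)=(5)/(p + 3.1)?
Substitute p = j*0.5: G(j0.5) = 1.57201 - 0.25355j.
∠G(j0.5) = atan2(Im, Re) = atan2(-0.25355, 1.57201) = -9.16°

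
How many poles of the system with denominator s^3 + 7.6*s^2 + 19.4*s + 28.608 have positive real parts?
s^3 + 7.6*s^2 + 19.4*s + 28.608 = (s + 4.8)(s^2 + 2.8*s + 5.96). Poles: -1.4 + 2j, -1.4 - 2j, -4.8. RHP poles (Re>0): 0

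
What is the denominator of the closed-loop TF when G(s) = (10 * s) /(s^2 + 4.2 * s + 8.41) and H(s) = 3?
Characteristic poly = G_den * H_den + G_num * H_num = (s^2 + 4.2*s + 8.41) + (30*s) = s^2 + 34.2*s + 8.41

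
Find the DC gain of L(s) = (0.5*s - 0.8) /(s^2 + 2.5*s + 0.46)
DC gain = L(0) = num(0)/den(0) = -0.8/0.46 = -1.739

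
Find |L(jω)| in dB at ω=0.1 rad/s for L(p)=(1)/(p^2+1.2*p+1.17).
Substitute p = j*0.1: L(j0.1) = 0.852941 - 0.0882353j.
|L(j0.1)| = sqrt(Re² + Im²) = 0.8575.
20*log₁₀(0.8575) = -1.34 dB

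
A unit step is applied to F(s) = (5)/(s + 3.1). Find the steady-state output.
FVT: lim_{t→∞} y(t) = lim_{s→0} s*Y(s) where Y(s) = F(s)/s.
= lim_{s→0} F(s) = F(0) = num(0)/den(0) = 5/3.1 = 1.613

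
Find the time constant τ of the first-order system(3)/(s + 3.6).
First-order system: τ = -1/pole. Pole = -3.6. τ = -1/(-3.6) = 0.2778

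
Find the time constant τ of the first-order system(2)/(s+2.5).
First-order system: τ = -1/pole. Pole = -2.5. τ = -1/(-2.5) = 0.4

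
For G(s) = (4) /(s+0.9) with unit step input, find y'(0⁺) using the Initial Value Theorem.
IVT: y'(0⁺) = lim_{s→∞} s²·Y(s) = lim_{s→∞} s·G(s).
deg(num) = 0, deg(den) = 1, relative degree = 1, so s·G(s) → (leading num)/(leading den) = 4/1 = 4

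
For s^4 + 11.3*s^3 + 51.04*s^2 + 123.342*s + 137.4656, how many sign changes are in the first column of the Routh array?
Routh array:
s^4: [1, 51.04, 137.4656]; s^3: [11.3, 123.342]; s^2: [40.1248, 137.4656]; s^1: [84.6287]; s^0: [137.4656]
First column: [1, 11.3, 40.1248, 84.6287, 137.4656]. Sign changes = 0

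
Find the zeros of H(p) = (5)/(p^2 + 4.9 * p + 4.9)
Numerator is a nonzero constant (5) → Zeros: none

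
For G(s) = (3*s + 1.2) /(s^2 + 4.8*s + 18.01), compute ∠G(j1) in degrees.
Substitute s = j*1: G(j1) = 0.111441 + 0.14492j.
∠G(j1) = atan2(Im, Re) = atan2(0.14492, 0.111441) = 52.44°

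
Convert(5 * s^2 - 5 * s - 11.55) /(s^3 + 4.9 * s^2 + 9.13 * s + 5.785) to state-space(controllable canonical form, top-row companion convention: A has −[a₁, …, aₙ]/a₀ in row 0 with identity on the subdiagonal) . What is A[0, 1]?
Reachable canonical form for den = s^3 + 4.9*s^2 + 9.13*s + 5.785: top row of A = -[a₁,a₂,...,aₙ]/a₀, ones on the subdiagonal, zeros elsewhere.
A = [[-4.9, -9.13, -5.785], [1, 0, 0], [0, 1, 0]].
A[0,1] = -9.13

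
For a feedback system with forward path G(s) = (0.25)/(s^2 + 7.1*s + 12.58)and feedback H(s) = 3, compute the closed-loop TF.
Closed-loop T = G/(1+GH).
Numerator: G_num * H_den = 0.25.
Denominator: G_den * H_den + G_num * H_num = (s^2 + 7.1*s + 12.58) + (0.75) = s^2 + 7.1*s + 13.33.
T(s) = (0.25)/(s^2 + 7.1*s + 13.33)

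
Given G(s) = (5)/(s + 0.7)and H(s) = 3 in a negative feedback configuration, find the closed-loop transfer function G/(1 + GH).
Closed-loop T = G/(1+GH).
Numerator: G_num * H_den = 5.
Denominator: G_den * H_den + G_num * H_num = (s + 0.7) + (15) = s + 15.7.
T(s) = (5)/(s + 15.7)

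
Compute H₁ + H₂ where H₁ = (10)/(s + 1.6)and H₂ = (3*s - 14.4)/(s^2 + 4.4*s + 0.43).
Parallel: H = H₁ + H₂ = (n₁·d₂ + n₂·d₁)/(d₁·d₂).
n₁·d₂ = 10*s^2 + 44*s + 4.3. n₂·d₁ = 3*s^2 - 9.6*s - 23.04. Sum = 13*s^2 + 34.4*s - 18.74. d₁·d₂ = s^3 + 6*s^2 + 7.47*s + 0.688.
H(s) = (13*s^2 + 34.4*s - 18.74)/(s^3 + 6*s^2 + 7.47*s + 0.688)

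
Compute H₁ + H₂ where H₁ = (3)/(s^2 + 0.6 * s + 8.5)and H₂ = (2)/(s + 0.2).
Parallel: H = H₁ + H₂ = (n₁·d₂ + n₂·d₁)/(d₁·d₂).
n₁·d₂ = 3*s + 0.6. n₂·d₁ = 2*s^2 + 1.2*s + 17. Sum = 2*s^2 + 4.2*s + 17.6. d₁·d₂ = s^3 + 0.8*s^2 + 8.62*s + 1.7.
H(s) = (2*s^2 + 4.2*s + 17.6)/(s^3 + 0.8*s^2 + 8.62*s + 1.7)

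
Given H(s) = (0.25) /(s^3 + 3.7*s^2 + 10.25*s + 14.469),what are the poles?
Set denominator = 0: s^3 + 3.7*s^2 + 10.25*s + 14.469 = (s + 2.1)(s^2 + 1.6*s + 6.89) = 0 → Poles: -0.8 + 2.5j, -0.8 - 2.5j, -2.1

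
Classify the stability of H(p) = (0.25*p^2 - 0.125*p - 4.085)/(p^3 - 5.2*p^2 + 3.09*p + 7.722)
Denominator: p^3 - 5.2*p^2 + 3.09*p + 7.722 = (p - 2.2)(p + 0.9)(p - 3.9). Poles: -0.9, 2.2, 3.9. Unstable (2 pole(s) in RHP)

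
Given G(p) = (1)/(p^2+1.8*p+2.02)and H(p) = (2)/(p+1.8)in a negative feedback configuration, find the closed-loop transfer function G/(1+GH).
Closed-loop T = G/(1+GH).
Numerator: G_num * H_den = p + 1.8.
Denominator: G_den * H_den + G_num * H_num = (p^3 + 3.6*p^2 + 5.26*p + 3.636) + (2) = p^3 + 3.6*p^2 + 5.26*p + 5.636.
T(p) = (p + 1.8)/(p^3 + 3.6*p^2 + 5.26*p + 5.636)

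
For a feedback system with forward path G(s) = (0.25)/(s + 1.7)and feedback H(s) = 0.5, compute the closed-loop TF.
Closed-loop T = G/(1+GH).
Numerator: G_num * H_den = 0.25.
Denominator: G_den * H_den + G_num * H_num = (s + 1.7) + (0.125) = s + 1.825.
T(s) = (0.25)/(s + 1.825)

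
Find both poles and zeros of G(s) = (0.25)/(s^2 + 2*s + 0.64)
Set denominator = 0: s^2 + 2*s + 0.64 = (s + 1.6)(s + 0.4) = 0 → Poles: -0.4, -1.6
Numerator is a nonzero constant (0.25) → Zeros: none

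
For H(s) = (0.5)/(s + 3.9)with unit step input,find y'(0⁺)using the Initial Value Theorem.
IVT: y'(0⁺) = lim_{s→∞} s²·Y(s) = lim_{s→∞} s·H(s).
deg(num) = 0, deg(den) = 1, relative degree = 1, so s·H(s) → (leading num)/(leading den) = 0.5/1 = 0.5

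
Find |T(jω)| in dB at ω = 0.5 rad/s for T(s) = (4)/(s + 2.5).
Substitute s = j*0.5: T(j0.5) = 1.53846 - 0.307692j.
|T(j0.5)| = sqrt(Re² + Im²) = 1.569.
20*log₁₀(1.569) = 3.91 dB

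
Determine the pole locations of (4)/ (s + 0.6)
Set denominator = 0: s + 0.6 = 0 → Poles: -0.6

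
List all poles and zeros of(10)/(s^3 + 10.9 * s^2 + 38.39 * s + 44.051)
Set denominator = 0: s^3 + 10.9*s^2 + 38.39*s + 44.051 = (s + 2.9)(s + 4.9)(s + 3.1) = 0 → Poles: -2.9, -3.1, -4.9
Numerator is a nonzero constant (10) → Zeros: none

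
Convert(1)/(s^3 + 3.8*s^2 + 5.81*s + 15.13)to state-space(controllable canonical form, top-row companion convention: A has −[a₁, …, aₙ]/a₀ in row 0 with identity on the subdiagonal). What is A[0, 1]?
Reachable canonical form for den = s^3 + 3.8*s^2 + 5.81*s + 15.13: top row of A = -[a₁,a₂,...,aₙ]/a₀, ones on the subdiagonal, zeros elsewhere.
A = [[-3.8, -5.81, -15.13], [1, 0, 0], [0, 1, 0]].
A[0,1] = -5.81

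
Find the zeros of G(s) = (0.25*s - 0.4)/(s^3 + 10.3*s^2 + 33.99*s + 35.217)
Set numerator = 0: 0.25*s - 0.4 = 0 → Zeros: 1.6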